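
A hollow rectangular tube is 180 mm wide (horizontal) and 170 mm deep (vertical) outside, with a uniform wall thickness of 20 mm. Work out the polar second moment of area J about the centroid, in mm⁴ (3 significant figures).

Decompose the section into non-overlapping parts with the origin at the bottom-left of its bounding rectangle.
Outer rectangle: 180 × 170, A = 30 600 mm², y = 85 mm, Ī = 73 695 000 mm⁴.
Inner void (subtracted): 140 × 130, A = 18 200 mm², y = 85 mm, Ī = 25 631 667 mm⁴.
By symmetry the centroid is at mid-height, ȳ = 85 mm.
All pieces are centred on the centroidal x-axis, so I = ΣĪ (holes subtracted) = 48 063 333 mm⁴.
Repeating about the centroidal y-axis gives I_y = 52 893 333 mm⁴.
Polar second moment: J = I_x + I_y = 100 956 667 mm⁴.

J ≈ 1.01 × 10⁸ mm⁴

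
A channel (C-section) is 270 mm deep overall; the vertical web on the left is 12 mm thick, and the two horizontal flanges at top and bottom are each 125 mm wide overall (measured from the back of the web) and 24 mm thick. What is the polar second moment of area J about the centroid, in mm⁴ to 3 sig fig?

Treat the section as a set of non-overlapping primitives; coordinates are from the bounding-box lower-left.
Web: 12 × 270, A = 3 240 mm², y = 135 mm, Ī = 19 683 000 mm⁴.
Top flange (beyond web): 113 × 24, A = 2 712 mm², y = 258 mm, Ī = 130 176 mm⁴.
Bottom flange (beyond web): 113 × 24, A = 2 712 mm², y = 12 mm, Ī = 130 176 mm⁴.
By symmetry the centroid is at mid-height, ȳ = 135 mm.
Transfer each piece to the centroidal x-axis using Ī + A·d² with d = y − 135:
  web: d = 0 mm → contributes +19 683 000 mm⁴
  top flange (beyond web): d = 123 mm → contributes +41 160 024 mm⁴
  bottom flange (beyond web): d = -123 mm → contributes +41 160 024 mm⁴
Total I = 102 003 048 mm⁴.
For the y-axis: x̄ = 45.127 mm.
Repeating about the centroidal y-axis gives I_y = 13 733 771 mm⁴.
Polar second moment: J = I_x + I_y = 115 736 819 mm⁴.

J ≈ 1.16 × 10⁸ mm⁴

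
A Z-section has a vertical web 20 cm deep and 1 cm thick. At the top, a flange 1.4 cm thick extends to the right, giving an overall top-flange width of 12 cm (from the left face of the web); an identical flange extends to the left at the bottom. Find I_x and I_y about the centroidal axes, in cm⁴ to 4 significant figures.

Treat the section as a set of non-overlapping primitives; coordinates are from the bounding-box lower-left.
Web: 1 × 20, A = 20 cm², y = 10 cm, Ī = 666.667 cm⁴.
Top flange (beyond web): 11 × 1.4, A = 15.4 cm², y = 19.3 cm, Ī = 2.51533 cm⁴.
Bottom flange (beyond web): 11 × 1.4, A = 15.4 cm², y = 0.7 cm, Ī = 2.51533 cm⁴.
Centroid: ȳ = ΣA·y / ΣA = 10 cm.
Transfer each piece to the centroidal x-axis using Ī + A·d² with d = y − 10:
  web: d = 0 cm → contributes +666.667 cm⁴
  top flange (beyond web): d = 9.3 cm → contributes +1334.46 cm⁴
  bottom flange (beyond web): d = -9.3 cm → contributes +1334.46 cm⁴
Total I = 3335.59 cm⁴.
For the y-axis: x̄ = 11.5 cm.
Repeating about the centroidal y-axis gives I_y = 1421.03 cm⁴.

I_x ≈ 3336 cm⁴, I_y ≈ 1421 cm⁴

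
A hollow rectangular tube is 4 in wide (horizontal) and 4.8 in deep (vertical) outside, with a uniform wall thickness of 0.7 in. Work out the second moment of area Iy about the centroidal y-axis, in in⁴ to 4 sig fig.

Iy ≈ 20.62 in⁴

Treat the section as a set of non-overlapping primitives; coordinates are from the bounding-box lower-left.
Outer rectangle: 4 × 4.8, A = 19.2 in², x = 2 in, Ī = 25.6 in⁴.
Inner void (subtracted): 2.6 × 3.4, A = 8.84 in², x = 2 in, Ī = 4.97987 in⁴.
By symmetry the centroid is at mid-width, x̄ = 2 in.
All pieces are centred on the centroidal y-axis, so I = ΣĪ (holes subtracted) = 20.6201 in⁴.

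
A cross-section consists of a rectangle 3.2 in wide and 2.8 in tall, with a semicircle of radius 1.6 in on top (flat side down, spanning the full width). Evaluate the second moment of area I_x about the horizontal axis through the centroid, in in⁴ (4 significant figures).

Break the section into simple shapes (no overlaps), measuring from the bottom-left corner of the bounding box.
Rectangular body: 3.2 × 2.8, A = 8.96 in², y = 1.4 in, Ī = 5.85387 in⁴.
Semicircular cap: semicircle r = 1.6, A = 4.02124 in², y = 3.47906 in, Ī = 0.719303 in⁴.
Centroid: ȳ = ΣA·y / ΣA = 2.04404 in.
Transfer each piece to the horizontal axis through the centroid using Ī + A·d² with d = y − 2.04404:
  rectangular body: d = -0.644037 in → contributes +9.57033 in⁴
  semicircular cap: d = 1.43502 in → contributes +9.00021 in⁴
Total I = 18.5705 in⁴.

I_x ≈ 18.57 in⁴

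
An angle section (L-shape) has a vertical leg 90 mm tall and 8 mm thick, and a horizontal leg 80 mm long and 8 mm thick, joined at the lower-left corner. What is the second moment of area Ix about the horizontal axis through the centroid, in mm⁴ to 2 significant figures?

Treat the section as a set of non-overlapping primitives; coordinates are from the bounding-box lower-left.
Vertical leg: 8 × 90, A = 720 mm², y = 45 mm, Ī = 486 000 mm⁴.
Horizontal leg (remainder): 72 × 8, A = 576 mm², y = 4 mm, Ī = 3 072 mm⁴.
Centroid: ȳ = ΣA·y / ΣA = 26.78 mm.
Transfer each piece to the horizontal axis through the centroid using Ī + A·d² with d = y − 26.78:
  vertical leg: d = 18.22 mm → contributes +725 076 mm⁴
  horizontal leg (remainder): d = -22.78 mm → contributes +301 916 mm⁴
Total I = 1 026 992 mm⁴.

Ix ≈ 1.0 × 10⁶ mm⁴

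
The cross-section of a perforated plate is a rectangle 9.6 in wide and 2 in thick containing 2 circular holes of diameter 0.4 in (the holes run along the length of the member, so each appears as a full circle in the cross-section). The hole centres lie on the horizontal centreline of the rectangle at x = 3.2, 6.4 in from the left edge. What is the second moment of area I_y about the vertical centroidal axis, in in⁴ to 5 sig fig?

Treat the section as a set of non-overlapping primitives; coordinates are from the bounding-box lower-left.
Plate: 9.6 × 2, A = 19.2 in², x = 4.8 in, Ī = 147.456 in⁴.
Hole 1 (subtracted): ⌀0.4, A = 0.1256637 in², x = 3.2 in, Ī = 0.001256637 in⁴.
Hole 2 (subtracted): ⌀0.4, A = 0.1256637 in², x = 6.4 in, Ī = 0.001256637 in⁴.
By symmetry the centroid is at mid-width, x̄ = 4.8 in.
Transfer each piece to the vertical centroidal axis using Ī + A·d² with d = x − 4.8:
  plate: d = 0 in → contributes +147.456 in⁴
  hole 1: d = -1.6 in → contributes −0.3229557 in⁴
  hole 2: d = 1.6 in → contributes −0.3229557 in⁴
Total I = 146.8101 in⁴.

I_y ≈ 146.81 in⁴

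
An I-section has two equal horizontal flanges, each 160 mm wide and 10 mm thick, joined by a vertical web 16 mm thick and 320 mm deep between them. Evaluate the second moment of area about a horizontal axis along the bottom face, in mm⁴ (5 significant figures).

I_base ≈ 3.7129 × 10⁸ mm⁴

Break the section into simple shapes (no overlaps), measuring from the bottom-left corner of the bounding box.
Bottom flange: 160 × 10, A = 1 600 mm², y = 5 mm, Ī = 13333.33 mm⁴.
Web: 16 × 320, A = 5 120 mm², y = 170 mm, Ī = 43 690 667 mm⁴.
Top flange: 160 × 10, A = 1 600 mm², y = 335 mm, Ī = 13333.33 mm⁴.
Transfer each piece to a horizontal axis along the bottom face using Ī + A·d² with d = y − 0:
  bottom flange: d = 5 mm → contributes +53333.33 mm⁴
  web: d = 170 mm → contributes +191 658 667 mm⁴
  top flange: d = 335 mm → contributes +179 573 333 mm⁴
Total I = 371 285 333 mm⁴.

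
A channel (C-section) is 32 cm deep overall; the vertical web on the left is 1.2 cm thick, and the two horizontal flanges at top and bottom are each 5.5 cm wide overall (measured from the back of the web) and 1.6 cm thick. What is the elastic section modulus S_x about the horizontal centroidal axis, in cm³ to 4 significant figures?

S_x ≈ 403.7 cm³

Treat the section as a set of non-overlapping primitives; coordinates are from the bounding-box lower-left.
Web: 1.2 × 32, A = 38.4 cm², y = 16 cm, Ī = 3276.8 cm⁴.
Top flange (beyond web): 4.3 × 1.6, A = 6.88 cm², y = 31.2 cm, Ī = 1.46773 cm⁴.
Bottom flange (beyond web): 4.3 × 1.6, A = 6.88 cm², y = 0.8 cm, Ī = 1.46773 cm⁴.
By symmetry the centroid is at mid-height, ȳ = 16 cm.
Transfer each piece to the horizontal centroidal axis using Ī + A·d² with d = y − 16:
  web: d = 0 cm → contributes +3276.8 cm⁴
  top flange (beyond web): d = 15.2 cm → contributes +1591.02 cm⁴
  bottom flange (beyond web): d = -15.2 cm → contributes +1591.02 cm⁴
Total I = 6458.85 cm⁴.
Extreme fibre distance c = 16 cm; S = I/c = 403.678 cm³.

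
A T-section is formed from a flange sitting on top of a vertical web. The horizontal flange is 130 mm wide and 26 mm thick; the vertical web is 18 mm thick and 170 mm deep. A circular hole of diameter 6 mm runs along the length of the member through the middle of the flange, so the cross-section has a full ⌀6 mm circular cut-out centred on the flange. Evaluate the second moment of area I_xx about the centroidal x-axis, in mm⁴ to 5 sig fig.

Break the section into simple shapes (no overlaps), measuring from the bottom-left corner of the bounding box.
Flange: 130 × 26, A = 3 380 mm², y = 183 mm, Ī = 190406.7 mm⁴.
Web: 18 × 170, A = 3 060 mm², y = 85 mm, Ī = 7 369 500 mm⁴.
Hole (subtracted): ⌀6, A = 28.27433 mm², y = 183 mm, Ī = 63.61725 mm⁴.
Centroid: ȳ = ΣA·y / ΣA = 136.2294 mm.
Transfer each piece to the centroidal x-axis using Ī + A·d² with d = y − 136.2294:
  flange: d = 46.77056 mm → contributes +7 584 107 mm⁴
  web: d = -51.22944 mm → contributes +15 400 334 mm⁴
  hole: d = 46.77056 mm → contributes −61913.31 mm⁴
Total I = 22 922 528 mm⁴.

I_xx ≈ 2.2923 × 10⁷ mm⁴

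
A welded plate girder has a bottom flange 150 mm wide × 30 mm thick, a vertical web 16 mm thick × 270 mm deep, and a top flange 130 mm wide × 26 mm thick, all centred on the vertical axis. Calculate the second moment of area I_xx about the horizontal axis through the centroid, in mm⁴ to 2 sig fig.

I_xx ≈ 2.0 × 10⁸ mm⁴

Treat the section as a set of non-overlapping primitives; coordinates are from the bounding-box lower-left.
Bottom plate: 150 × 30, A = 4 500 mm², y = 15 mm, Ī = 337 500 mm⁴.
Web plate: 16 × 270, A = 4 320 mm², y = 165 mm, Ī = 26 244 000 mm⁴.
Top plate: 130 × 26, A = 3 380 mm², y = 313 mm, Ī = 190 407 mm⁴.
Centroid: ȳ = ΣA·y / ΣA = 150.7 mm.
Transfer each piece to the horizontal axis through the centroid using Ī + A·d² with d = y − 150.7:
  bottom plate: d = -135.7 mm → contributes +83 172 676 mm⁴
  web plate: d = 14.32 mm → contributes +27 130 438 mm⁴
  top plate: d = 162.3 mm → contributes +89 250 948 mm⁴
Total I = 199 554 061 mm⁴.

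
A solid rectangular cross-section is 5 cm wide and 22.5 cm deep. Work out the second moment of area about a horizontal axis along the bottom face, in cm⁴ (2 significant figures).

I_base ≈ 1.9 × 10⁴ cm⁴

The section: 5 × 22.5, A = 112.5 cm², y = 11.25 cm, Ī = 4 746 cm⁴.
Transfer it to the bottom edge using Ī + A·d² with d = y − 0:
  the section: d = 11.25 cm → contributes +18 984 cm⁴
Total I = 18 984 cm⁴.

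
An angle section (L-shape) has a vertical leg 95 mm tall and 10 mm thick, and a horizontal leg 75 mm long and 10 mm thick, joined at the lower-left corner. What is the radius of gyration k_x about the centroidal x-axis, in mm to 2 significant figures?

k_x ≈ 30 mm

Break the section into simple shapes (no overlaps), measuring from the bottom-left corner of the bounding box.
Vertical leg: 10 × 95, A = 950 mm², y = 47.5 mm, Ī = 714 479 mm⁴.
Horizontal leg (remainder): 65 × 10, A = 650 mm², y = 5 mm, Ī = 5 417 mm⁴.
Centroid: ȳ = ΣA·y / ΣA = 30.23 mm.
Transfer each piece to the centroidal x-axis using Ī + A·d² with d = y − 30.23:
  vertical leg: d = 17.27 mm → contributes +997 676 mm⁴
  horizontal leg (remainder): d = -25.23 mm → contributes +419 320 mm⁴
Total I = 1 416 995 mm⁴.
Radius of gyration: k = √(I/A) = √(1 416 995 / 1 600) = 29.76 mm.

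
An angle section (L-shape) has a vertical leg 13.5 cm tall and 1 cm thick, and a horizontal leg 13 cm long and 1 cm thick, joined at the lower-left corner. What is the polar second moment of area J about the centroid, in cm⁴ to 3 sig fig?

J ≈ 868 cm⁴

Split into non-overlapping primitives; take the origin at the lower-left of the bounding box.
Vertical leg: 1 × 13.5, A = 13.5 cm², y = 6.75 cm, Ī = 205.03 cm⁴.
Horizontal leg (remainder): 12 × 1, A = 12 cm², y = 0.5 cm, Ī = 1 cm⁴.
Centroid: ȳ = ΣA·y / ΣA = 3.8088 cm.
Transfer each piece to the centroidal x-axis using Ī + A·d² with d = y − 3.8088:
  vertical leg: d = 2.9412 cm → contributes +321.81 cm⁴
  horizontal leg (remainder): d = -3.3088 cm → contributes +132.38 cm⁴
Total I = 454.19 cm⁴.
For the y-axis: x̄ = 3.5588 cm.
Repeating about the centroidal y-axis gives I_y = 413.54 cm⁴.
Polar second moment: J = I_x + I_y = 867.73 cm⁴.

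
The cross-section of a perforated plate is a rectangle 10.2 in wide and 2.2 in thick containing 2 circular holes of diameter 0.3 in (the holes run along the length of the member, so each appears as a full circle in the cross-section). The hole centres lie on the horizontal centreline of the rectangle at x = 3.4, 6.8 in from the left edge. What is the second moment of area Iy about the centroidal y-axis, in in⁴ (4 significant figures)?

Split into non-overlapping primitives; take the origin at the lower-left of the bounding box.
Plate: 10.2 × 2.2, A = 22.44 in², x = 5.1 in, Ī = 194.555 in⁴.
Hole 1 (subtracted): ⌀0.3, A = 0.0706858 in², x = 3.4 in, Ī = 0.000397608 in⁴.
Hole 2 (subtracted): ⌀0.3, A = 0.0706858 in², x = 6.8 in, Ī = 0.000397608 in⁴.
By symmetry the centroid is at mid-width, x̄ = 5.1 in.
Transfer each piece to the centroidal y-axis using Ī + A·d² with d = x − 5.1:
  plate: d = 0 in → contributes +194.555 in⁴
  hole 1: d = -1.7 in → contributes −0.20468 in⁴
  hole 2: d = 1.7 in → contributes −0.20468 in⁴
Total I = 194.145 in⁴.

Iy ≈ 194.1 in⁴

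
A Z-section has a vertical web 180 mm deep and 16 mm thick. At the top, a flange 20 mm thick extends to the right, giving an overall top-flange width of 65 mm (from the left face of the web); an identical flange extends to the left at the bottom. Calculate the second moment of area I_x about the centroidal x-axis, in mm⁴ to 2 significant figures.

Treat the section as a set of non-overlapping primitives; coordinates are from the bounding-box lower-left.
Web: 16 × 180, A = 2 880 mm², y = 90 mm, Ī = 7 776 000 mm⁴.
Top flange (beyond web): 49 × 20, A = 980 mm², y = 170 mm, Ī = 32 667 mm⁴.
Bottom flange (beyond web): 49 × 20, A = 980 mm², y = 10 mm, Ī = 32 667 mm⁴.
Centroid: ȳ = ΣA·y / ΣA = 90 mm.
Transfer each piece to the centroidal x-axis using Ī + A·d² with d = y − 90:
  web: d = 0 mm → contributes +7 776 000 mm⁴
  top flange (beyond web): d = 80 mm → contributes +6 304 667 mm⁴
  bottom flange (beyond web): d = -80 mm → contributes +6 304 667 mm⁴
Total I = 20 385 333 mm⁴.

I_x ≈ 2.0 × 10⁷ mm⁴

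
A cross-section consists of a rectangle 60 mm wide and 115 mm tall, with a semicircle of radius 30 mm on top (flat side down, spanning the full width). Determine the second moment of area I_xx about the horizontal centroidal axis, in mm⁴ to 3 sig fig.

Decompose the section into non-overlapping parts with the origin at the bottom-left of its bounding rectangle.
Rectangular body: 60 × 115, A = 6 900 mm², y = 57.5 mm, Ī = 7 604 375 mm⁴.
Semicircular cap: semicircle r = 30, A = 1413.7 mm², y = 127.73 mm, Ī = 88 903 mm⁴.
Centroid: ȳ = ΣA·y / ΣA = 69.443 mm.
Transfer each piece to the horizontal centroidal axis using Ī + A·d² with d = y − 69.443:
  rectangular body: d = -11.943 mm → contributes +8 588 518 mm⁴
  semicircular cap: d = 58.29 mm → contributes +4 892 263 mm⁴
Total I = 13 480 781 mm⁴.

I_xx ≈ 1.35 × 10⁷ mm⁴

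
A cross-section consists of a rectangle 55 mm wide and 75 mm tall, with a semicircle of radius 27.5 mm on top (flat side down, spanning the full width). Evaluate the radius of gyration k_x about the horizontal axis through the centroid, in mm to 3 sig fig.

Treat the section as a set of non-overlapping primitives; coordinates are from the bounding-box lower-left.
Rectangular body: 55 × 75, A = 4 125 mm², y = 37.5 mm, Ī = 1 933 594 mm⁴.
Semicircular cap: semicircle r = 27.5, A = 1187.9 mm², y = 86.671 mm, Ī = 62 772 mm⁴.
Centroid: ȳ = ΣA·y / ΣA = 48.494 mm.
Transfer each piece to the horizontal axis through the centroid using Ī + A·d² with d = y − 48.494:
  rectangular body: d = -10.994 mm → contributes +2 432 195 mm⁴
  semicircular cap: d = 38.177 mm → contributes +1 794 150 mm⁴
Total I = 4 226 345 mm⁴.
Radius of gyration: k = √(I/A) = √(4 226 345 / 5312.9) = 28.204 mm.

k_x ≈ 28.2 mm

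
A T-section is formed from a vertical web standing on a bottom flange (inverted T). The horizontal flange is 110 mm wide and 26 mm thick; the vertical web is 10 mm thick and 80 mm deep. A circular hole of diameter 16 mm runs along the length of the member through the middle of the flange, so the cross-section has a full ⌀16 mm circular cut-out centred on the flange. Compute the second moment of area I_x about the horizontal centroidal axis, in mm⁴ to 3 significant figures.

Break the section into simple shapes (no overlaps), measuring from the bottom-left corner of the bounding box.
Flange: 110 × 26, A = 2 860 mm², y = 13 mm, Ī = 161 113 mm⁴.
Web: 10 × 80, A = 800 mm², y = 66 mm, Ī = 426 667 mm⁴.
Hole (subtracted): ⌀16, A = 201.06 mm², y = 13 mm, Ī = 3 217 mm⁴.
Centroid: ȳ = ΣA·y / ΣA = 25.258 mm.
Transfer each piece to the horizontal centroidal axis using Ī + A·d² with d = y − 25.258:
  flange: d = -12.258 mm → contributes +590 860 mm⁴
  web: d = 40.742 mm → contributes +1 754 589 mm⁴
  hole: d = -12.258 mm → contributes −33 429 mm⁴
Total I = 2 312 020 mm⁴.

I_x ≈ 2.31 × 10⁶ mm⁴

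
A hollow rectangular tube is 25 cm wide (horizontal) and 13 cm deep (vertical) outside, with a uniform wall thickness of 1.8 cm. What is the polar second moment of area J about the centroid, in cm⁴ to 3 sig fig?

Treat the section as a set of non-overlapping primitives; coordinates are from the bounding-box lower-left.
Outer rectangle: 25 × 13, A = 325 cm², y = 6.5 cm, Ī = 4577.1 cm⁴.
Inner void (subtracted): 21.4 × 9.4, A = 201.16 cm², y = 6.5 cm, Ī = 1481.2 cm⁴.
By symmetry the centroid is at mid-height, ȳ = 6.5 cm.
All pieces are centred on the centroidal x-axis, so I = ΣĪ (holes subtracted) = 3095.9 cm⁴.
Repeating about the centroidal y-axis gives I_y = 9250.1 cm⁴.
Polar second moment: J = I_x + I_y = 12 346 cm⁴.

J ≈ 1.23 × 10⁴ cm⁴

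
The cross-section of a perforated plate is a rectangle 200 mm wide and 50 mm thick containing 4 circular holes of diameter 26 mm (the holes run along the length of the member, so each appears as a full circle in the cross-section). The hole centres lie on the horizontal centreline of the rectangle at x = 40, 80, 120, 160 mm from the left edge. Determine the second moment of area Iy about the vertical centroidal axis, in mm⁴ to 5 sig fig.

Treat the section as a set of non-overlapping primitives; coordinates are from the bounding-box lower-left.
Plate: 200 × 50, A = 10 000 mm², x = 100 mm, Ī = 33 333 333 mm⁴.
Hole 1 (subtracted): ⌀26, A = 530.9292 mm², x = 40 mm, Ī = 22431.76 mm⁴.
Hole 2 (subtracted): ⌀26, A = 530.9292 mm², x = 80 mm, Ī = 22431.76 mm⁴.
Hole 3 (subtracted): ⌀26, A = 530.9292 mm², x = 120 mm, Ī = 22431.76 mm⁴.
Hole 4 (subtracted): ⌀26, A = 530.9292 mm², x = 160 mm, Ī = 22431.76 mm⁴.
By symmetry the centroid is at mid-width, x̄ = 100 mm.
Transfer each piece to the vertical centroidal axis using Ī + A·d² with d = x − 100:
  plate: d = 0 mm → contributes +33 333 333 mm⁴
  hole 1: d = -60 mm → contributes −1 933 777 mm⁴
  hole 2: d = -20 mm → contributes −234803.4 mm⁴
  hole 3: d = 20 mm → contributes −234803.4 mm⁴
  hole 4: d = 60 mm → contributes −1 933 777 mm⁴
Total I = 28 996 173 mm⁴.

Iy ≈ 2.8996 × 10⁷ mm⁴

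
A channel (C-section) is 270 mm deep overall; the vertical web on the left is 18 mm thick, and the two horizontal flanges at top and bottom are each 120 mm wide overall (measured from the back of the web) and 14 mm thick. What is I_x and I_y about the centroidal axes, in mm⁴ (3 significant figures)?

Treat the section as a set of non-overlapping primitives; coordinates are from the bounding-box lower-left.
Web: 18 × 270, A = 4 860 mm², y = 135 mm, Ī = 29 524 500 mm⁴.
Top flange (beyond web): 102 × 14, A = 1 428 mm², y = 263 mm, Ī = 23 324 mm⁴.
Bottom flange (beyond web): 102 × 14, A = 1 428 mm², y = 7 mm, Ī = 23 324 mm⁴.
By symmetry the centroid is at mid-height, ȳ = 135 mm.
Transfer each piece to the centroidal x-axis using Ī + A·d² with d = y − 135:
  web: d = 0 mm → contributes +29 524 500 mm⁴
  top flange (beyond web): d = 128 mm → contributes +23 419 676 mm⁴
  bottom flange (beyond web): d = -128 mm → contributes +23 419 676 mm⁴
Total I = 76 363 852 mm⁴.
For the y-axis: x̄ = 31.208 mm.
Repeating about the centroidal y-axis gives I_y = 9 083 341 mm⁴.

I_x ≈ 7.64 × 10⁷ mm⁴, I_y ≈ 9.08 × 10⁶ mm⁴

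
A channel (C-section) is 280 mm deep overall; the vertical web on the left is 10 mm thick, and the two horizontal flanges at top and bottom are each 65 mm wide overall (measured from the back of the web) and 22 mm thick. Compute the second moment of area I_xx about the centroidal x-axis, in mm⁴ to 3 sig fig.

I_xx ≈ 5.87 × 10⁷ mm⁴

Decompose the section into non-overlapping parts with the origin at the bottom-left of its bounding rectangle.
Web: 10 × 280, A = 2 800 mm², y = 140 mm, Ī = 18 293 333 mm⁴.
Top flange (beyond web): 55 × 22, A = 1 210 mm², y = 269 mm, Ī = 48 803 mm⁴.
Bottom flange (beyond web): 55 × 22, A = 1 210 mm², y = 11 mm, Ī = 48 803 mm⁴.
By symmetry the centroid is at mid-height, ȳ = 140 mm.
Transfer each piece to the centroidal x-axis using Ī + A·d² with d = y − 140:
  web: d = 0 mm → contributes +18 293 333 mm⁴
  top flange (beyond web): d = 129 mm → contributes +20 184 413 mm⁴
  bottom flange (beyond web): d = -129 mm → contributes +20 184 413 mm⁴
Total I = 58 662 160 mm⁴.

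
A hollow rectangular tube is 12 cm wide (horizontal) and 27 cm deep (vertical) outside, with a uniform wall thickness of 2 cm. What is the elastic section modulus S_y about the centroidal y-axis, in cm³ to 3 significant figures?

S_y ≈ 484 cm³

Decompose the section into non-overlapping parts with the origin at the bottom-left of its bounding rectangle.
Outer rectangle: 12 × 27, A = 324 cm², x = 6 cm, Ī = 3 888 cm⁴.
Inner void (subtracted): 8 × 23, A = 184 cm², x = 6 cm, Ī = 981.33 cm⁴.
By symmetry the centroid is at mid-width, x̄ = 6 cm.
All pieces are centred on the centroidal y-axis, so I = ΣĪ (holes subtracted) = 2906.7 cm⁴.
Extreme fibre distance c = 6 cm; S = I/c = 484.44 cm³.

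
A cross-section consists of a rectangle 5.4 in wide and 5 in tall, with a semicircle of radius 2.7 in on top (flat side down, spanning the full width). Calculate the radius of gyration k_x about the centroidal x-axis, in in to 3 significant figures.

Split into non-overlapping primitives; take the origin at the lower-left of the bounding box.
Rectangular body: 5.4 × 5, A = 27 in², y = 2.5 in, Ī = 56.25 in⁴.
Semicircular cap: semicircle r = 2.7, A = 11.451 in², y = 6.1459 in, Ī = 5.8329 in⁴.
Centroid: ȳ = ΣA·y / ΣA = 3.5858 in.
Transfer each piece to the centroidal x-axis using Ī + A·d² with d = y − 3.5858:
  rectangular body: d = -1.0858 in → contributes +88.081 in⁴
  semicircular cap: d = 2.5601 in → contributes +80.886 in⁴
Total I = 168.97 in⁴.
Radius of gyration: k = √(I/A) = √(168.97 / 38.451) = 2.0963 in.

k_x ≈ 2.10 in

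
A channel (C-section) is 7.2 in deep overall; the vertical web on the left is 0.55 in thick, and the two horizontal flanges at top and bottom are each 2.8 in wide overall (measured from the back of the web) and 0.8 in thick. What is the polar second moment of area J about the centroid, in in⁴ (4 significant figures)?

Decompose the section into non-overlapping parts with the origin at the bottom-left of its bounding rectangle.
Web: 0.55 × 7.2, A = 3.96 in², y = 3.6 in, Ī = 17.1072 in⁴.
Top flange (beyond web): 2.25 × 0.8, A = 1.8 in², y = 6.8 in, Ī = 0.096 in⁴.
Bottom flange (beyond web): 2.25 × 0.8, A = 1.8 in², y = 0.4 in, Ī = 0.096 in⁴.
By symmetry the centroid is at mid-height, ȳ = 3.6 in.
Transfer each piece to the centroidal x-axis using Ī + A·d² with d = y − 3.6:
  web: d = 0 in → contributes +17.1072 in⁴
  top flange (beyond web): d = 3.2 in → contributes +18.528 in⁴
  bottom flange (beyond web): d = -3.2 in → contributes +18.528 in⁴
Total I = 54.1632 in⁴.
For the y-axis: x̄ = 0.941667 in.
Repeating about the centroidal y-axis gives I_y = 5.31458 in⁴.
Polar second moment: J = I_x + I_y = 59.4778 in⁴.

J ≈ 59.48 in⁴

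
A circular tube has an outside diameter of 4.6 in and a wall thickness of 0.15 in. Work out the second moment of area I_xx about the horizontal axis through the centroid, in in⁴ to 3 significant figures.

Split into non-overlapping primitives; take the origin at the lower-left of the bounding box.
Outer circle: ⌀4.6, A = 16.619 in², y = 2.3 in, Ī = 21.979 in⁴.
Bore (subtracted): ⌀4.3, A = 14.522 in², y = 2.3 in, Ī = 16.782 in⁴.
By symmetry the centroid is at mid-height, ȳ = 2.3 in.
All pieces are centred on the horizontal axis through the centroid, so I = ΣĪ (holes subtracted) = 5.1967 in⁴.

I_xx ≈ 5.20 in⁴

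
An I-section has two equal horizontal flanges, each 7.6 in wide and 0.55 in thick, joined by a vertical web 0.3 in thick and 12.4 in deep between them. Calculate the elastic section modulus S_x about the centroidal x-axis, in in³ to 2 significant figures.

Decompose the section into non-overlapping parts with the origin at the bottom-left of its bounding rectangle.
Bottom flange: 7.6 × 0.55, A = 4.18 in², y = 0.275 in, Ī = 0.1054 in⁴.
Web: 0.3 × 12.4, A = 3.72 in², y = 6.75 in, Ī = 47.67 in⁴.
Top flange: 7.6 × 0.55, A = 4.18 in², y = 13.23 in, Ī = 0.1054 in⁴.
By symmetry the centroid is at mid-height, ȳ = 6.75 in.
Transfer each piece to the centroidal x-axis using Ī + A·d² with d = y − 6.75:
  bottom flange: d = -6.475 in → contributes +175.4 in⁴
  web: d = 0 in → contributes +47.67 in⁴
  top flange: d = 6.475 in → contributes +175.4 in⁴
Total I = 398.4 in⁴.
Extreme fibre distance c = 6.75 in; S = I/c = 59.02 in³.

S_x ≈ 59 in³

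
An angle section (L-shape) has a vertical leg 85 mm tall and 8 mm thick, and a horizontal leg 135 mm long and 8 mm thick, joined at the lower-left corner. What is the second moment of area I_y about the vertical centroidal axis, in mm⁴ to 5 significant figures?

I_y ≈ 3.2252 × 10⁶ mm⁴

Split into non-overlapping primitives; take the origin at the lower-left of the bounding box.
Vertical leg: 8 × 85, A = 680 mm², x = 4 mm, Ī = 3626.667 mm⁴.
Horizontal leg (remainder): 127 × 8, A = 1 016 mm², x = 71.5 mm, Ī = 1 365 589 mm⁴.
Centroid: x̄ = ΣA·x / ΣA = 44.43632 mm.
Transfer each piece to the vertical centroidal axis using Ī + A·d² with d = x − 44.43632:
  vertical leg: d = -40.43632 mm → contributes +1 115 492 mm⁴
  horizontal leg (remainder): d = 27.06368 mm → contributes +2 109 750 mm⁴
Total I = 3 225 242 mm⁴.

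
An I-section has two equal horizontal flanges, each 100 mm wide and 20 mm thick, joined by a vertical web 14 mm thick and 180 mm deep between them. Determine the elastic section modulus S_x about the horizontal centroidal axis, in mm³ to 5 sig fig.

Treat the section as a set of non-overlapping primitives; coordinates are from the bounding-box lower-left.
Bottom flange: 100 × 20, A = 2 000 mm², y = 10 mm, Ī = 66666.67 mm⁴.
Web: 14 × 180, A = 2 520 mm², y = 110 mm, Ī = 6 804 000 mm⁴.
Top flange: 100 × 20, A = 2 000 mm², y = 210 mm, Ī = 66666.67 mm⁴.
By symmetry the centroid is at mid-height, ȳ = 110 mm.
Transfer each piece to the horizontal centroidal axis using Ī + A·d² with d = y − 110:
  bottom flange: d = -100 mm → contributes +20 066 667 mm⁴
  web: d = 0 mm → contributes +6 804 000 mm⁴
  top flange: d = 100 mm → contributes +20 066 667 mm⁴
Total I = 46 937 333 mm⁴.
Extreme fibre distance c = 110 mm; S = I/c = 426 703 mm³.

S_x ≈ 4.2670 × 10⁵ mm³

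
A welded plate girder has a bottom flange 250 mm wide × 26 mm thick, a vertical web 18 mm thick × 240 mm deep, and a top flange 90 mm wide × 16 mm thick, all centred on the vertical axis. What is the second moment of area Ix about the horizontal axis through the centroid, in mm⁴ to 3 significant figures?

Decompose the section into non-overlapping parts with the origin at the bottom-left of its bounding rectangle.
Bottom plate: 250 × 26, A = 6 500 mm², y = 13 mm, Ī = 366 167 mm⁴.
Web plate: 18 × 240, A = 4 320 mm², y = 146 mm, Ī = 20 736 000 mm⁴.
Top plate: 90 × 16, A = 1 440 mm², y = 274 mm, Ī = 30 720 mm⁴.
Centroid: ȳ = ΣA·y / ΣA = 90.52 mm.
Transfer each piece to the horizontal axis through the centroid using Ī + A·d² with d = y − 90.52:
  bottom plate: d = -77.52 mm → contributes +39 427 339 mm⁴
  web plate: d = 55.48 mm → contributes +34 032 904 mm⁴
  top plate: d = 183.48 mm → contributes +48 507 984 mm⁴
Total I = 121 968 227 mm⁴.

Ix ≈ 1.22 × 10⁸ mm⁴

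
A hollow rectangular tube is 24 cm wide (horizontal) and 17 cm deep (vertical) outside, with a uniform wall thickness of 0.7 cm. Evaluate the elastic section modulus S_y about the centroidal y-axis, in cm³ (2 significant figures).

S_y ≈ 380 cm³

Decompose the section into non-overlapping parts with the origin at the bottom-left of its bounding rectangle.
Outer rectangle: 24 × 17, A = 408 cm², x = 12 cm, Ī = 19 584 cm⁴.
Inner void (subtracted): 22.6 × 15.6, A = 352.6 cm², x = 12 cm, Ī = 15 006 cm⁴.
By symmetry the centroid is at mid-width, x̄ = 12 cm.
All pieces are centred on the centroidal y-axis, so I = ΣĪ (holes subtracted) = 4 578 cm⁴.
Extreme fibre distance c = 12 cm; S = I/c = 381.5 cm³.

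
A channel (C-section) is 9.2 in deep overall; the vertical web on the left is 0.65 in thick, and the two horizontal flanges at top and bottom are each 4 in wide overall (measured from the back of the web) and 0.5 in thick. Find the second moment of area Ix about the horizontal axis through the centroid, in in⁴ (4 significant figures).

Ix ≈ 105.6 in⁴

Treat the section as a set of non-overlapping primitives; coordinates are from the bounding-box lower-left.
Web: 0.65 × 9.2, A = 5.98 in², y = 4.6 in, Ī = 42.1789 in⁴.
Top flange (beyond web): 3.35 × 0.5, A = 1.675 in², y = 8.95 in, Ī = 0.0348958 in⁴.
Bottom flange (beyond web): 3.35 × 0.5, A = 1.675 in², y = 0.25 in, Ī = 0.0348958 in⁴.
By symmetry the centroid is at mid-height, ȳ = 4.6 in.
Transfer each piece to the horizontal axis through the centroid using Ī + A·d² with d = y − 4.6:
  web: d = 0 in → contributes +42.1789 in⁴
  top flange (beyond web): d = 4.35 in → contributes +31.7301 in⁴
  bottom flange (beyond web): d = -4.35 in → contributes +31.7301 in⁴
Total I = 105.639 in⁴.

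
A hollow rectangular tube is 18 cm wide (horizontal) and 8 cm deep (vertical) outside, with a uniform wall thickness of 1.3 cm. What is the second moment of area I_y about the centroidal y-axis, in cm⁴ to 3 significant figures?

I_y ≈ 2240 cm⁴

Treat the section as a set of non-overlapping primitives; coordinates are from the bounding-box lower-left.
Outer rectangle: 18 × 8, A = 144 cm², x = 9 cm, Ī = 3 888 cm⁴.
Inner void (subtracted): 15.4 × 5.4, A = 83.16 cm², x = 9 cm, Ī = 1643.5 cm⁴.
By symmetry the centroid is at mid-width, x̄ = 9 cm.
All pieces are centred on the centroidal y-axis, so I = ΣĪ (holes subtracted) = 2244.5 cm⁴.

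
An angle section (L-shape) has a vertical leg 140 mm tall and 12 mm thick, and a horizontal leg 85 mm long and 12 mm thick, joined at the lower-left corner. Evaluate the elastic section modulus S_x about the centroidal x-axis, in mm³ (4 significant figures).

Break the section into simple shapes (no overlaps), measuring from the bottom-left corner of the bounding box.
Vertical leg: 12 × 140, A = 1 680 mm², y = 70 mm, Ī = 2 744 000 mm⁴.
Horizontal leg (remainder): 73 × 12, A = 876 mm², y = 6 mm, Ī = 10 512 mm⁴.
Centroid: ȳ = ΣA·y / ΣA = 48.0657 mm.
Transfer each piece to the centroidal x-axis using Ī + A·d² with d = y − 48.0657:
  vertical leg: d = 21.9343 mm → contributes +3 552 269 mm⁴
  horizontal leg (remainder): d = -42.0657 mm → contributes +1 560 616 mm⁴
Total I = 5 112 885 mm⁴.
Extreme fibre distance c = 91.9343 mm; S = I/c = 55614.6 mm³.

S_x ≈ 5.561 × 10⁴ mm³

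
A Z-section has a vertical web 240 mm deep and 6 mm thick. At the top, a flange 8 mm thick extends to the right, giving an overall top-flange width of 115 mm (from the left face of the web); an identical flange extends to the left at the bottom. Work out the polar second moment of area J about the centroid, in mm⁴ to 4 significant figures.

Break the section into simple shapes (no overlaps), measuring from the bottom-left corner of the bounding box.
Web: 6 × 240, A = 1 440 mm², y = 120 mm, Ī = 6 912 000 mm⁴.
Top flange (beyond web): 109 × 8, A = 872 mm², y = 236 mm, Ī = 4650.67 mm⁴.
Bottom flange (beyond web): 109 × 8, A = 872 mm², y = 4 mm, Ī = 4650.67 mm⁴.
Centroid: ȳ = ΣA·y / ΣA = 120 mm.
Transfer each piece to the centroidal x-axis using Ī + A·d² with d = y − 120:
  web: d = 0 mm → contributes +6 912 000 mm⁴
  top flange (beyond web): d = 116 mm → contributes +11 738 283 mm⁴
  bottom flange (beyond web): d = -116 mm → contributes +11 738 283 mm⁴
Total I = 30 388 565 mm⁴.
For the y-axis: x̄ = 112 mm.
Repeating about the centroidal y-axis gives I_y = 7 497 125 mm⁴.
Polar second moment: J = I_x + I_y = 37 885 691 mm⁴.

J ≈ 3.789 × 10⁷ mm⁴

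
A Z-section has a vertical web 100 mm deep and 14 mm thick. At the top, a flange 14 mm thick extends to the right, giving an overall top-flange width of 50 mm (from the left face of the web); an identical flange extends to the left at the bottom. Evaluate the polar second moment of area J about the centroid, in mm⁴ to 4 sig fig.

J ≈ 3.809 × 10⁶ mm⁴

Decompose the section into non-overlapping parts with the origin at the bottom-left of its bounding rectangle.
Web: 14 × 100, A = 1 400 mm², y = 50 mm, Ī = 1 166 667 mm⁴.
Top flange (beyond web): 36 × 14, A = 504 mm², y = 93 mm, Ī = 8 232 mm⁴.
Bottom flange (beyond web): 36 × 14, A = 504 mm², y = 7 mm, Ī = 8 232 mm⁴.
Centroid: ȳ = ΣA·y / ΣA = 50 mm.
Transfer each piece to the centroidal x-axis using Ī + A·d² with d = y − 50:
  web: d = 0 mm → contributes +1 166 667 mm⁴
  top flange (beyond web): d = 43 mm → contributes +940 128 mm⁴
  bottom flange (beyond web): d = -43 mm → contributes +940 128 mm⁴
Total I = 3 046 923 mm⁴.
For the y-axis: x̄ = 43 mm.
Repeating about the centroidal y-axis gives I_y = 761 731 mm⁴.
Polar second moment: J = I_x + I_y = 3 808 653 mm⁴.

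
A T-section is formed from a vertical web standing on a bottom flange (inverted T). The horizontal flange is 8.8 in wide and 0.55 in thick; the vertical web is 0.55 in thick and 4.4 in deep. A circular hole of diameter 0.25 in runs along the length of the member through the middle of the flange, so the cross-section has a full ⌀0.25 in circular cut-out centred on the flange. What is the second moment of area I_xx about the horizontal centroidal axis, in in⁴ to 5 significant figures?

I_xx ≈ 13.875 in⁴

Treat the section as a set of non-overlapping primitives; coordinates are from the bounding-box lower-left.
Flange: 8.8 × 0.55, A = 4.84 in², y = 0.275 in, Ī = 0.1220083 in⁴.
Web: 0.55 × 4.4, A = 2.42 in², y = 2.75 in, Ī = 3.904267 in⁴.
Hole (subtracted): ⌀0.25, A = 0.04908739 in², y = 0.275 in, Ī = 0.0001917476 in⁴.
Centroid: ȳ = ΣA·y / ΣA = 1.105616 in.
Transfer each piece to the horizontal centroidal axis using Ī + A·d² with d = y − 1.105616:
  flange: d = -0.8306161 in → contributes +3.461236 in⁴
  web: d = 1.644384 in → contributes +10.44794 in⁴
  hole: d = -0.8306161 in → contributes −0.03405827 in⁴
Total I = 13.87512 in⁴.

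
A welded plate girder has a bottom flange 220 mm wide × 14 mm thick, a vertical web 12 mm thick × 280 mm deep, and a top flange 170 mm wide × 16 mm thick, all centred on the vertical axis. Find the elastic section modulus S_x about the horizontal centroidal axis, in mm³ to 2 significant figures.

S_x ≈ 9.2 × 10⁵ mm³

Split into non-overlapping primitives; take the origin at the lower-left of the bounding box.
Bottom plate: 220 × 14, A = 3 080 mm², y = 7 mm, Ī = 50 307 mm⁴.
Web plate: 12 × 280, A = 3 360 mm², y = 154 mm, Ī = 21 952 000 mm⁴.
Top plate: 170 × 16, A = 2 720 mm², y = 302 mm, Ī = 58 027 mm⁴.
Centroid: ȳ = ΣA·y / ΣA = 148.5 mm.
Transfer each piece to the horizontal centroidal axis using Ī + A·d² with d = y − 148.5:
  bottom plate: d = -141.5 mm → contributes +61 735 966 mm⁴
  web plate: d = 5.48 mm → contributes +22 052 915 mm⁴
  top plate: d = 153.5 mm → contributes +64 130 939 mm⁴
Total I = 147 919 820 mm⁴.
Extreme fibre distance c = 161.5 mm; S = I/c = 916 024 mm³.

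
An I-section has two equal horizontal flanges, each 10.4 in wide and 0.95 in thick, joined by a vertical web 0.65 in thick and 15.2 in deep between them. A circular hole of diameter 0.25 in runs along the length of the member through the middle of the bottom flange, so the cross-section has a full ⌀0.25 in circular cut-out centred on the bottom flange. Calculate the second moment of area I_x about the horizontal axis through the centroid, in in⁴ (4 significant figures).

Decompose the section into non-overlapping parts with the origin at the bottom-left of its bounding rectangle.
Bottom flange: 10.4 × 0.95, A = 9.88 in², y = 0.475 in, Ī = 0.743058 in⁴.
Web: 0.65 × 15.2, A = 9.88 in², y = 8.55 in, Ī = 190.223 in⁴.
Top flange: 10.4 × 0.95, A = 9.88 in², y = 16.625 in, Ī = 0.743058 in⁴.
Hole (subtracted): ⌀0.25, A = 0.0490874 in², y = 0.475 in, Ī = 0.000191748 in⁴.
Centroid: ȳ = ΣA·y / ΣA = 8.5634 in.
Transfer each piece to the horizontal axis through the centroid using Ī + A·d² with d = y − 8.5634:
  bottom flange: d = -8.0884 in → contributes +647.114 in⁴
  web: d = -0.0133954 in → contributes +190.225 in⁴
  top flange: d = 8.0616 in → contributes +642.839 in⁴
  hole: d = -8.0884 in → contributes −3.21159 in⁴
Total I = 1476.97 in⁴.

I_x ≈ 1477 in⁴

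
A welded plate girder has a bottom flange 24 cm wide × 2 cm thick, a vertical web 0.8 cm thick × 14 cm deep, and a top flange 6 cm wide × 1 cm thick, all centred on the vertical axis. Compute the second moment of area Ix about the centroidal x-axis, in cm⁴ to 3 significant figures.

Ix ≈ 1850 cm⁴

Decompose the section into non-overlapping parts with the origin at the bottom-left of its bounding rectangle.
Bottom plate: 24 × 2, A = 48 cm², y = 1 cm, Ī = 16 cm⁴.
Web plate: 0.8 × 14, A = 11.2 cm², y = 9 cm, Ī = 182.93 cm⁴.
Top plate: 6 × 1, A = 6 cm², y = 16.5 cm, Ī = 0.5 cm⁴.
Centroid: ȳ = ΣA·y / ΣA = 3.8006 cm.
Transfer each piece to the centroidal x-axis using Ī + A·d² with d = y − 3.8006:
  bottom plate: d = -2.8006 cm → contributes +392.48 cm⁴
  web plate: d = 5.1994 cm → contributes +485.71 cm⁴
  top plate: d = 12.699 cm → contributes +968.15 cm⁴
Total I = 1846.3 cm⁴.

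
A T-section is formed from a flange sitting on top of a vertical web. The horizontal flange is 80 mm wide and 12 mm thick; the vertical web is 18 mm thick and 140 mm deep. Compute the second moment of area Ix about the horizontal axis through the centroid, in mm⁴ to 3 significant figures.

Treat the section as a set of non-overlapping primitives; coordinates are from the bounding-box lower-left.
Flange: 80 × 12, A = 960 mm², y = 146 mm, Ī = 11 520 mm⁴.
Web: 18 × 140, A = 2 520 mm², y = 70 mm, Ī = 4 116 000 mm⁴.
Centroid: ȳ = ΣA·y / ΣA = 90.966 mm.
Transfer each piece to the horizontal axis through the centroid using Ī + A·d² with d = y − 90.966:
  flange: d = 55.034 mm → contributes +2 919 163 mm⁴
  web: d = -20.966 mm → contributes +5 223 673 mm⁴
Total I = 8 142 836 mm⁴.

Ix ≈ 8.14 × 10⁶ mm⁴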